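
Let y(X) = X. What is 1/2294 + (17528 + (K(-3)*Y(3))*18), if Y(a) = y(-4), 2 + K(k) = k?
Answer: 41035073/2294 ≈ 17888.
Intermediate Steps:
K(k) = -2 + k
Y(a) = -4
1/2294 + (17528 + (K(-3)*Y(3))*18) = 1/2294 + (17528 + ((-2 - 3)*(-4))*18) = 1/2294 + (17528 - 5*(-4)*18) = 1/2294 + (17528 + 20*18) = 1/2294 + (17528 + 360) = 1/2294 + 17888 = 41035073/2294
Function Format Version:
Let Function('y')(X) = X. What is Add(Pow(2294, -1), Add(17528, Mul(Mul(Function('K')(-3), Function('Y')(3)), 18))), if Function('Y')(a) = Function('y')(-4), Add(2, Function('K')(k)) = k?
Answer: Rational(41035073, 2294) ≈ 17888.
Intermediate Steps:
Function('K')(k) = Add(-2, k)
Function('Y')(a) = -4
Add(Pow(2294, -1), Add(17528, Mul(Mul(Function('K')(-3), Function('Y')(3)), 18))) = Add(Pow(2294, -1), Add(17528, Mul(Mul(Add(-2, -3), -4), 18))) = Add(Rational(1, 2294), Add(17528, Mul(Mul(-5, -4), 18))) = Add(Rational(1, 2294), Add(17528, Mul(20, 18))) = Add(Rational(1, 2294), Add(17528, 360)) = Add(Rational(1, 2294), 17888) = Rational(41035073, 2294)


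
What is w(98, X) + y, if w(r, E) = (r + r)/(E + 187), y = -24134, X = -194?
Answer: -24162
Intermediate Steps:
w(r, E) = 2*r/(187 + E) (w(r, E) = (2*r)/(187 + E) = 2*r/(187 + E))
w(98, X) + y = 2*98/(187 - 194) - 24134 = 2*98/(-7) - 24134 = 2*98*(-1/7) - 24134 = -28 - 24134 = -24162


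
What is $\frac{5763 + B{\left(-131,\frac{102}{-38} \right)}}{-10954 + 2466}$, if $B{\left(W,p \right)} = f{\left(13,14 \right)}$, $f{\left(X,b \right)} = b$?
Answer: $- \frac{5777}{8488} \approx -0.68061$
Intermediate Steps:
$B{\left(W,p \right)} = 14$
$\frac{5763 + B{\left(-131,\frac{102}{-38} \right)}}{-10954 + 2466} = \frac{5763 + 14}{-10954 + 2466} = \frac{5777}{-8488} = 5777 \left(- \frac{1}{8488}\right) = - \frac{5777}{8488}$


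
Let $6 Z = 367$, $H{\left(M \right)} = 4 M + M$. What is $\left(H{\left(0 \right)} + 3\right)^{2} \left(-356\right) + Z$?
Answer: $- \frac{18857}{6} \approx -3142.8$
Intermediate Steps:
$H{\left(M \right)} = 5 M$
$Z = \frac{367}{6}$ ($Z = \frac{1}{6} \cdot 367 = \frac{367}{6} \approx 61.167$)
$\left(H{\left(0 \right)} + 3\right)^{2} \left(-356\right) + Z = \left(5 \cdot 0 + 3\right)^{2} \left(-356\right) + \frac{367}{6} = \left(0 + 3\right)^{2} \left(-356\right) + \frac{367}{6} = 3^{2} \left(-356\right) + \frac{367}{6} = 9 \left(-356\right) + \frac{367}{6} = -3204 + \frac{367}{6} = - \frac{18857}{6}$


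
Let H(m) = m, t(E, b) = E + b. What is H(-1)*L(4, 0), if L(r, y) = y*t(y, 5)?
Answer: 0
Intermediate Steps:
L(r, y) = y*(5 + y) (L(r, y) = y*(y + 5) = y*(5 + y))
H(-1)*L(4, 0) = -0*(5 + 0) = -0*5 = -1*0 = 0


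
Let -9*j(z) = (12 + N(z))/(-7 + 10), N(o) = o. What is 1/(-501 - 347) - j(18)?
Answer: 8471/7632 ≈ 1.1099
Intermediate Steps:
j(z) = -4/9 - z/27 (j(z) = -(12 + z)/(9*(-7 + 10)) = -(12 + z)/(9*3) = -(4 + z/3)/9 = -4/9 - z/27)
1/(-501 - 347) - j(18) = 1/(-501 - 347) - (-4/9 - 1/27*18) = 1/(-848) - (-4/9 - 2/3) = -1/848 - 1*(-10/9) = -1/848 + 10/9 = 8471/7632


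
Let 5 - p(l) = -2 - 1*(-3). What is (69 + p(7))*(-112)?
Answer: -8176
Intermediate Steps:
p(l) = 4 (p(l) = 5 - (-2 - 1*(-3)) = 5 - (-2 + 3) = 5 - 1*1 = 5 - 1 = 4)
(69 + p(7))*(-112) = (69 + 4)*(-112) = 73*(-112) = -8176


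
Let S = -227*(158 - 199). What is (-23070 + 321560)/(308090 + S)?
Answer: 298490/317397 ≈ 0.94043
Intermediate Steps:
S = 9307 (S = -227*(-41) = 9307)
(-23070 + 321560)/(308090 + S) = (-23070 + 321560)/(308090 + 9307) = 298490/317397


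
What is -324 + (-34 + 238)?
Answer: -120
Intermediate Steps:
-324 + (-34 + 238) = -324 + 204 = -120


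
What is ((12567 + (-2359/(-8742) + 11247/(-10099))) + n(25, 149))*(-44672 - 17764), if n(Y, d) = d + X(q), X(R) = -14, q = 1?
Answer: -11668532818081898/14714243 ≈ -7.9301e+8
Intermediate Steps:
n(Y, d) = -14 + d (n(Y, d) = d - 14 = -14 + d)
((12567 + (-2359/(-8742) + 11247/(-10099))) + n(25, 149))*(-44672 - 17764) = ((12567 + (-2359/(-8742) + 11247/(-10099))) + (-14 + 149))*(-44672 - 17764) = ((12567 + (-2359*(-1/8742) + 11247*(-1/10099))) + 135)*(-62436) = ((12567 + (2359/8742 - 11247/10099)) + 135)*(-62436) = ((12567 - 74497733/88285458) + 135)*(-62436) = (1109408852953/88285458 + 135)*(-62436) = (1121327389783/88285458)*(-62436) = -11668532818081898/14714243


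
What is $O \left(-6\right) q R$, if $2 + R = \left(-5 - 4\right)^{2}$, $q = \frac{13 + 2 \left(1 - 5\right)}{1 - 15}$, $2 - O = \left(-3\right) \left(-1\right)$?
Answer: $- \frac{1185}{7} \approx -169.29$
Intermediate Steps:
$O = -1$ ($O = 2 - \left(-3\right) \left(-1\right) = 2 - 3 = -1$)
$q = - \frac{5}{14}$ ($q = \frac{13 + 2 \left(-4\right)}{-14} = \left(13 - 8\right) \left(- \frac{1}{14}\right) = 5 \left(- \frac{1}{14}\right) = - \frac{5}{14} \approx -0.35714$)
$R = 79$ ($R = -2 + \left(-5 - 4\right)^{2} = -2 + \left(-9\right)^{2} = -2 + 81 = 79$)
$O \left(-6\right) q R = \left(-1\right) \left(-6\right) \left(- \frac{5}{14}\right) 79 = 6 \left(- \frac{5}{14}\right) 79 = \left(- \frac{15}{7}\right) 79 = - \frac{1185}{7}$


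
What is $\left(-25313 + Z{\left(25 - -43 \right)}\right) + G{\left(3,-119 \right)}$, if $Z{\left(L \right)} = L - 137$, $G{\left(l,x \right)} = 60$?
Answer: $-25322$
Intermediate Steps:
$Z{\left(L \right)} = -137 + L$
$\left(-25313 + Z{\left(25 - -43 \right)}\right) + G{\left(3,-119 \right)} = \left(-25313 + \left(-137 + \left(25 - -43\right)\right)\right) + 60 = \left(-25313 + \left(-137 + \left(25 + 43\right)\right)\right) + 60 = \left(-25313 + \left(-137 + 68\right)\right) + 60 = \left(-25313 - 69\right) + 60 = -25382 + 60 = -25322$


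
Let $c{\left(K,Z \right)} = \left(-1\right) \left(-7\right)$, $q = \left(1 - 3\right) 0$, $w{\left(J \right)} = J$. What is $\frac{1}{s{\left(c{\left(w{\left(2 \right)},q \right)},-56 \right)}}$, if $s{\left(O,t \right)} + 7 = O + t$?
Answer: $- \frac{1}{56} \approx -0.017857$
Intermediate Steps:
$q = 0$ ($q = \left(-2\right) 0 = 0$)
$c{\left(K,Z \right)} = 7$
$s{\left(O,t \right)} = -7 + O + t$ ($s{\left(O,t \right)} = -7 + \left(O + t\right) = -7 + O + t$)
$\frac{1}{s{\left(c{\left(w{\left(2 \right)},q \right)},-56 \right)}} = \frac{1}{-7 + 7 - 56} = \frac{1}{-56} = - \frac{1}{56}$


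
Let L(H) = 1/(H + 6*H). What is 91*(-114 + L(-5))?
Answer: -51883/5 ≈ -10377.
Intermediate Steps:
L(H) = 1/(7*H)
91*(-114 + L(-5)) = 91*(-114 + (1/7)/(-5)) = 91*(-114 + (1/7)*(-1/5)) = 91*(-114 - 1/35) = 91*(-3991/35) = -51883/5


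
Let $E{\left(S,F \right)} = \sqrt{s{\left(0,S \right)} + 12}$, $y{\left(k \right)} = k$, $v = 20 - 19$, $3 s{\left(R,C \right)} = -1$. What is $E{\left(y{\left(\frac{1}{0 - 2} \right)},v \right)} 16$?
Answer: $\frac{16 \sqrt{105}}{3} \approx 54.65$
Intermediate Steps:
$s{\left(R,C \right)} = - \frac{1}{3}$ ($s{\left(R,C \right)} = \frac{1}{3} \left(-1\right) = - \frac{1}{3}$)
$v = 1$
$E{\left(S,F \right)} = \frac{\sqrt{105}}{3}$ ($E{\left(S,F \right)} = \sqrt{- \frac{1}{3} + 12} = \sqrt{\frac{35}{3}} = \frac{\sqrt{105}}{3}$)
$E{\left(y{\left(\frac{1}{0 - 2} \right)},v \right)} 16 = \frac{\sqrt{105}}{3} \cdot 16 = \frac{16 \sqrt{105}}{3}$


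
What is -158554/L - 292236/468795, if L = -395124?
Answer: -6856689139/30872025930 ≈ -0.22210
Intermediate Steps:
-158554/L - 292236/468795 = -158554/(-395124) - 292236/468795 = -158554*(-1/395124) - 292236*1/468795 = 79277/197562 - 97412/156265 = -6856689139/30872025930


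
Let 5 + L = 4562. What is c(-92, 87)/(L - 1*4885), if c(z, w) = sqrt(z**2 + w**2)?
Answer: -sqrt(16033)/328 ≈ -0.38604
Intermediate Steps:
L = 4557 (L = -5 + 4562 = 4557)
c(z, w) = sqrt(w**2 + z**2)
c(-92, 87)/(L - 1*4885) = sqrt(87**2 + (-92)**2)/(4557 - 1*4885) = sqrt(7569 + 8464)/(4557 - 4885) = sqrt(16033)/(-328) = sqrt(16033)*(-1/328) = -sqrt(16033)/328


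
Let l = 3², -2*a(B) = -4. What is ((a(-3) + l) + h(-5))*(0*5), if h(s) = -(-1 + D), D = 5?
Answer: 0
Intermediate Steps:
a(B) = 2 (a(B) = -½*(-4) = 2)
l = 9
h(s) = -4 (h(s) = -(-1 + 5) = -1*4 = -4)
((a(-3) + l) + h(-5))*(0*5) = ((2 + 9) - 4)*(0*5) = (11 - 4)*0 = 7*0 = 0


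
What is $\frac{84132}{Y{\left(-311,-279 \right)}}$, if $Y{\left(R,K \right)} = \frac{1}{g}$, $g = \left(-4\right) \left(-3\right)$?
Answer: $1009584$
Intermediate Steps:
$g = 12$
$Y{\left(R,K \right)} = \frac{1}{12}$
$\frac{84132}{Y{\left(-311,-279 \right)}} = 84132 \frac{1}{\frac{1}{12}} = 84132 \cdot 12 = 1009584$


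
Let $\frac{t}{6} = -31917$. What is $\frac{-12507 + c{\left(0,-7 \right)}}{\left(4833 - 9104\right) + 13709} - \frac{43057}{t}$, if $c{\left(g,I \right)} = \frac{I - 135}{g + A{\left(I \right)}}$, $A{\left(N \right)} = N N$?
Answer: $- \frac{8122968928}{7380199827} \approx -1.1006$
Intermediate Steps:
$A{\left(N \right)} = N^{2}$
$t = -191502$ ($t = 6 \left(-31917\right) = -191502$)
$c{\left(g,I \right)} = \frac{-135 + I}{g + I^{2}}$ ($c{\left(g,I \right)} = \frac{I - 135}{g + I^{2}} = \frac{-135 + I}{g + I^{2}}$)
$\frac{-12507 + c{\left(0,-7 \right)}}{\left(4833 - 9104\right) + 13709} - \frac{43057}{t} = \frac{-12507 + \frac{-135 - 7}{0 + \left(-7\right)^{2}}}{\left(4833 - 9104\right) + 13709} - \frac{43057}{-191502} = \frac{-12507 + \frac{1}{0 + 49} \left(-142\right)}{-4271 + 13709} - - \frac{43057}{191502} = \frac{-12507 + \frac{1}{49} \left(-142\right)}{9438} + \frac{43057}{191502} = \left(-12507 + \frac{1}{49} \left(-142\right)\right) \frac{1}{9438} + \frac{43057}{191502} = \left(-12507 - \frac{142}{49}\right) \frac{1}{9438} + \frac{43057}{191502} = \left(- \frac{612985}{49}\right) \frac{1}{9438} + \frac{43057}{191502} = - \frac{612985}{462462} + \frac{43057}{191502} = - \frac{8122968928}{7380199827}$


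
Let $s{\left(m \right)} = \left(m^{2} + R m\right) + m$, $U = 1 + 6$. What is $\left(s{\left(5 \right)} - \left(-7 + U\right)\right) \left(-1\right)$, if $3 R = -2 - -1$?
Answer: $- \frac{85}{3} \approx -28.333$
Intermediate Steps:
$R = - \frac{1}{3}$ ($R = \frac{-2 - -1}{3} = \frac{-2 + 1}{3} = \frac{1}{3} \left(-1\right) = - \frac{1}{3} \approx -0.33333$)
$U = 7$
$s{\left(m \right)} = m^{2} + \frac{2 m}{3}$ ($s{\left(m \right)} = \left(m^{2} - \frac{m}{3}\right) + m = m^{2} + \frac{2 m}{3}$)
$\left(s{\left(5 \right)} - \left(-7 + U\right)\right) \left(-1\right) = \left(\frac{1}{3} \cdot 5 \left(2 + 3 \cdot 5\right) + \left(7 - 7\right)\right) \left(-1\right) = \left(\frac{1}{3} \cdot 5 \left(2 + 15\right) + \left(7 - 7\right)\right) \left(-1\right) = \left(\frac{1}{3} \cdot 5 \cdot 17 + 0\right) \left(-1\right) = \left(\frac{85}{3} + 0\right) \left(-1\right) = \frac{85}{3} \left(-1\right) = - \frac{85}{3}$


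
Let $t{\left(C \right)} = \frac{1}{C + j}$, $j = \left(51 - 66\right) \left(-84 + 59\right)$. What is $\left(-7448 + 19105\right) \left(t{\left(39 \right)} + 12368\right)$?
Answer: $\frac{59687954921}{414} \approx 1.4417 \cdot 10^{8}$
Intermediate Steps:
$j = 375$ ($j = \left(-15\right) \left(-25\right) = 375$)
$t{\left(C \right)} = \frac{1}{375 + C}$ ($t{\left(C \right)} = \frac{1}{C + 375} = \frac{1}{375 + C}$)
$\left(-7448 + 19105\right) \left(t{\left(39 \right)} + 12368\right) = \left(-7448 + 19105\right) \left(\frac{1}{375 + 39} + 12368\right) = 11657 \left(\frac{1}{414} + 12368\right) = 11657 \cdot \frac{5120353}{414} = \frac{59687954921}{414}$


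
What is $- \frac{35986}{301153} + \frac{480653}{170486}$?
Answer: $\frac{138614983713}{51342370358} \approx 2.6998$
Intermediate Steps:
$- \frac{35986}{301153} + \frac{480653}{170486} = \frac{138614983713}{51342370358}$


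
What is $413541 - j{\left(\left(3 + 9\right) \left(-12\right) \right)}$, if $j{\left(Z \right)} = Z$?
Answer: $413685$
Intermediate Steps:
$413541 - j{\left(\left(3 + 9\right) \left(-12\right) \right)} = 413541 - \left(3 + 9\right) \left(-12\right) = 413541 - 12 \left(-12\right) = 413541 - -144 = 413541 + 144 = 413685$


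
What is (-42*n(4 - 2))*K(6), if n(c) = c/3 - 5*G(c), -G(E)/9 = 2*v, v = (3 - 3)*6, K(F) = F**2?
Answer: -1008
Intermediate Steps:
v = 0 (v = 0*6 = 0)
G(E) = 0 (G(E) = -18*0 = -9*0 = 0)
n(c) = c/3 (n(c) = c/3 - 5*0 = c*(1/3) + 0 = c/3 + 0 = c/3)
(-42*n(4 - 2))*K(6) = -14*(4 - 2)*6**2 = -14*2*36 = -42*2/3*36 = -28*36 = -1008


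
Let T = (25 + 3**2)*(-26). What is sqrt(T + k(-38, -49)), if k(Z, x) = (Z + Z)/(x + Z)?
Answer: 196*I*sqrt(174)/87 ≈ 29.717*I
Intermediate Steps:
k(Z, x) = 2*Z/(Z + x) (k(Z, x) = (2*Z)/(Z + x) = 2*Z/(Z + x))
T = -884 (T = (25 + 9)*(-26) = 34*(-26) = -884)
sqrt(T + k(-38, -49)) = sqrt(-884 + 2*(-38)/(-38 - 49)) = sqrt(-884 + 2*(-38)/(-87)) = sqrt(-884 + 2*(-38)*(-1/87)) = sqrt(-884 + 76/87) = sqrt(-76832/87) = 196*I*sqrt(174)/87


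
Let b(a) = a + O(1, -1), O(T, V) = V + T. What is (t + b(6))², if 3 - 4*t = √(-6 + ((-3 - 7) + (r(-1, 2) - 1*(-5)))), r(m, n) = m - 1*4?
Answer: 713/16 - 27*I/2 ≈ 44.563 - 13.5*I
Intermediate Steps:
r(m, n) = -4 + m (r(m, n) = m - 4 = -4 + m)
O(T, V) = T + V
b(a) = a (b(a) = a + (1 - 1) = a + 0 = a)
t = ¾ - I (t = ¾ - √(-6 + ((-3 - 7) + ((-4 - 1) - 1*(-5))))/4 = ¾ - √(-6 + (-10 + (-5 + 5)))/4 = ¾ - √(-6 + (-10 + 0))/4 = ¾ - √(-6 - 10)/4 = ¾ - I ≈ 0.75 - 1.0*I)
(t + b(6))² = ((¾ - I) + 6)² = (27/4 - I)²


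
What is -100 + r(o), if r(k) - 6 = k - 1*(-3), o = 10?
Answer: -81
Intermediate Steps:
r(k) = 9 + k (r(k) = 6 + (k - 1*(-3)) = 6 + (k + 3) = 6 + (3 + k) = 9 + k)
-100 + r(o) = -100 + (9 + 10) = -100 + 19 = -81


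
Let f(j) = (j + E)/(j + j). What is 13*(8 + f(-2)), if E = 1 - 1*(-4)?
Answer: 377/4 ≈ 94.250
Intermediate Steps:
E = 5 (E = 1 + 4 = 5)
f(j) = (5 + j)/(2*j) (f(j) = (j + 5)/(j + j) = (5 + j)/((2*j)) = (5 + j)*(1/(2*j)) = (5 + j)/(2*j))
13*(8 + f(-2)) = 13*(8 + (½)*(5 - 2)/(-2)) = 13*(8 + (½)*(-½)*3) = 13*(8 - ¾) = 13*(29/4) = 377/4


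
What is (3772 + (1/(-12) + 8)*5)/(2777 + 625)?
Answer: 45739/40824 ≈ 1.1204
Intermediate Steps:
(3772 + (1/(-12) + 8)*5)/(2777 + 625) = (3772 + (-1/12 + 8)*5)/3402 = (3772 + (95/12)*5)*(1/3402) = (3772 + 475/12)*(1/3402) = (45739/12)*(1/3402) = 45739/40824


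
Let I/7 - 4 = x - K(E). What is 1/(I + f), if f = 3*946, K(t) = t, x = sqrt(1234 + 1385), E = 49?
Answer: 841/2079066 - 7*sqrt(291)/2079066 ≈ 0.00034707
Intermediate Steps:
x = 3*sqrt(291) (x = sqrt(2619) = 3*sqrt(291) ≈ 51.176)
I = -315 + 21*sqrt(291) (I = 28 + 7*(3*sqrt(291) - 1*49) = 28 + 7*(3*sqrt(291) - 49) = 28 + 7*(-49 + 3*sqrt(291)) = 28 + (-343 + 21*sqrt(291)) = -315 + 21*sqrt(291) ≈ 43.233)
f = 2838
1/(I + f) = 1/((-315 + 21*sqrt(291)) + 2838) = 1/(2523 + 21*sqrt(291))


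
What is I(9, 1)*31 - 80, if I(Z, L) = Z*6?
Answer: 1594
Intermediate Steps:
I(Z, L) = 6*Z
I(9, 1)*31 - 80 = (6*9)*31 - 80 = 54*31 - 80 = 1674 - 80 = 1594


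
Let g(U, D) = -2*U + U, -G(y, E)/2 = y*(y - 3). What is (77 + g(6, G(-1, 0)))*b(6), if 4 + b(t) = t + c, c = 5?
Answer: 497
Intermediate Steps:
G(y, E) = -2*y*(-3 + y) (G(y, E) = -2*y*(y - 3) = -2*y*(-3 + y))
g(U, D) = -U
b(t) = 1 + t (b(t) = -4 + (t + 5) = -4 + (5 + t) = 1 + t)
(77 + g(6, G(-1, 0)))*b(6) = (77 - 1*6)*(1 + 6) = (77 - 6)*7 = 71*7 = 497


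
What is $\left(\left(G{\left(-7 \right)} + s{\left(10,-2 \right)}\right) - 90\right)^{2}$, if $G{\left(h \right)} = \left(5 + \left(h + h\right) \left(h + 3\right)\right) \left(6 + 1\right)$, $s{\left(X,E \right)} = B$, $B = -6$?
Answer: $109561$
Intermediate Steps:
$s{\left(X,E \right)} = -6$
$G{\left(h \right)} = 35 + 14 h \left(3 + h\right)$ ($G{\left(h \right)} = \left(5 + 2 h \left(3 + h\right)\right) 7 = 35 + 14 h \left(3 + h\right)$)
$\left(\left(G{\left(-7 \right)} + s{\left(10,-2 \right)}\right) - 90\right)^{2} = \left(\left(\left(35 + 14 \left(-7\right)^{2} + 42 \left(-7\right)\right) - 6\right) - 90\right)^{2} = \left(\left(\left(35 + 14 \cdot 49 - 294\right) - 6\right) - 90\right)^{2} = \left(\left(\left(35 + 686 - 294\right) - 6\right) - 90\right)^{2} = \left(\left(427 - 6\right) - 90\right)^{2} = \left(421 - 90\right)^{2} = 331^{2} = 109561$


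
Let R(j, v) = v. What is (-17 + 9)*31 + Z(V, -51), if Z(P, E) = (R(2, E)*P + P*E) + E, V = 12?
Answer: -1523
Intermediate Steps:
Z(P, E) = E + 2*E*P (Z(P, E) = (E*P + P*E) + E = (E*P + E*P) + E = 2*E*P + E = E + 2*E*P)
(-17 + 9)*31 + Z(V, -51) = (-17 + 9)*31 - 51*(1 + 2*12) = -8*31 - 51*(1 + 24) = -248 - 51*25 = -248 - 1275 = -1523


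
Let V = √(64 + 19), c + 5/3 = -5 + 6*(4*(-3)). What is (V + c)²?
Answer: 56443/9 - 472*√83/3 ≈ 4838.1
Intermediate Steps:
c = -236/3 (c = -5/3 + (-5 + 6*(4*(-3))) = -5/3 + (-5 + 6*(-12)) = -5/3 + (-5 - 72) = -5/3 - 77 = -236/3 ≈ -78.667)
V = √83 ≈ 9.1104
(V + c)² = (√83 - 236/3)² = (-236/3 + √83)²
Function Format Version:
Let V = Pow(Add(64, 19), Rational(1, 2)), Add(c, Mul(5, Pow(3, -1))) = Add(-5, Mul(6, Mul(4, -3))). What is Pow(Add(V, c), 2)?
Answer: Add(Rational(56443, 9), Mul(Rational(-472, 3), Pow(83, Rational(1, 2)))) ≈ 4838.1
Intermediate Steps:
c = Rational(-236, 3) (c = Add(Rational(-5, 3), Add(-5, Mul(6, Mul(4, -3)))) = Add(Rational(-5, 3), Add(-5, Mul(6, -12))) = Add(Rational(-5, 3), Add(-5, -72)) = Add(Rational(-5, 3), -77) = Rational(-236, 3) ≈ -78.667)
V = Pow(83, Rational(1, 2)) ≈ 9.1104
Pow(Add(V, c), 2) = Pow(Add(Pow(83, Rational(1, 2)), Rational(-236, 3)), 2) = Pow(Add(Rational(-236, 3), Pow(83, Rational(1, 2))), 2)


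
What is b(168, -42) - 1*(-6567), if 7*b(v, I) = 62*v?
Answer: 8055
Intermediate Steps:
b(v, I) = 62*v/7 (b(v, I) = (62*v)/7 = 62*v/7)
b(168, -42) - 1*(-6567) = (62/7)*168 - 1*(-6567) = 1488 + 6567 = 8055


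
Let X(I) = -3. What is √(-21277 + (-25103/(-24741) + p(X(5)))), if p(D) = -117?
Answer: I*√1455001306399/8247 ≈ 146.26*I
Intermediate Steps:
√(-21277 + (-25103/(-24741) + p(X(5)))) = √(-21277 + (-25103/(-24741) - 117)) = √(-21277 + (-25103*(-1/24741) - 117)) = √(-21277 + (25103/24741 - 117)) = √(-21277 - 2869594/24741) = √(-529283851/24741) = I*√1455001306399/8247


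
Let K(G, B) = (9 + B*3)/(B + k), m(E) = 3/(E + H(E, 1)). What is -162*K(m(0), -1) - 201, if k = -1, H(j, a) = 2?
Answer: 285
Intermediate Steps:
m(E) = 3/(2 + E) (m(E) = 3/(E + 2) = 3/(2 + E))
K(G, B) = (9 + 3*B)/(-1 + B) (K(G, B) = (9 + B*3)/(B - 1) = (9 + 3*B)/(-1 + B))
-162*K(m(0), -1) - 201 = -486*(3 - 1)/(-1 - 1) - 201 = -486*2/(-2) - 201 = -486*(-1)*2/2 - 201 = -162*(-3) - 201 = 486 - 201 = 285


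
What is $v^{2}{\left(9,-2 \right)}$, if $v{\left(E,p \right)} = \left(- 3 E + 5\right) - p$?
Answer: $400$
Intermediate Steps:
$v{\left(E,p \right)} = 5 - p - 3 E$ ($v{\left(E,p \right)} = \left(5 - 3 E\right) - p = 5 - p - 3 E$)
$v^{2}{\left(9,-2 \right)} = \left(5 - -2 - 27\right)^{2} = \left(5 + 2 - 27\right)^{2} = \left(-20\right)^{2} = 400$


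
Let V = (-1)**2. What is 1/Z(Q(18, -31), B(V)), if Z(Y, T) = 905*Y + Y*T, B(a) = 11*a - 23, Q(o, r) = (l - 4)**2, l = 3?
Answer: 1/893 ≈ 0.0011198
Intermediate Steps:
Q(o, r) = 1 (Q(o, r) = (3 - 4)**2 = (-1)**2 = 1)
V = 1
B(a) = -23 + 11*a
Z(Y, T) = 905*Y + T*Y
1/Z(Q(18, -31), B(V)) = 1/(1*(905 + (-23 + 11*1))) = 1/(1*(905 + (-23 + 11))) = 1/(1*(905 - 12)) = 1/(1*893) = 1/893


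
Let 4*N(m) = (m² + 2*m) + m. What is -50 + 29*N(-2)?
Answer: -129/2 ≈ -64.500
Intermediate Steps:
N(m) = m²/4 + 3*m/4 (N(m) = ((m² + 2*m) + m)/4 = (m² + 3*m)/4 = m²/4 + 3*m/4)
-50 + 29*N(-2) = -50 + 29*((¼)*(-2)*(3 - 2)) = -50 + 29*((¼)*(-2)*1) = -50 + 29*(-½) = -50 - 29/2 = -129/2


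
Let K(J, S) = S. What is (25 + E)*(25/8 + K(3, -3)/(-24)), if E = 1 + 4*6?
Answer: 325/2 ≈ 162.50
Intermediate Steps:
E = 25 (E = 1 + 24 = 25)
(25 + E)*(25/8 + K(3, -3)/(-24)) = (25 + 25)*(25/8 - 3/(-24)) = 50*(25*(⅛) - 3*(-1/24)) = 50*(25/8 + ⅛) = 50*(13/4) = 325/2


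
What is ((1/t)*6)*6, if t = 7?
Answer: 36/7 ≈ 5.1429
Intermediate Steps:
((1/t)*6)*6 = ((1/7)*6)*6 = ((1*(⅐))*6)*6 = ((⅐)*6)*6 = (6/7)*6 = 36/7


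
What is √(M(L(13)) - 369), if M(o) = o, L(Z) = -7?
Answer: 2*I*√94 ≈ 19.391*I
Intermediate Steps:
√(M(L(13)) - 369) = √(-7 - 369) = √(-376) = 2*I*√94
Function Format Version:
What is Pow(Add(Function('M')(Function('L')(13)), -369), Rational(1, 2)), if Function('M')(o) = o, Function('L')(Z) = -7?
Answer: Mul(2, I, Pow(94, Rational(1, 2))) ≈ Mul(19.391, I)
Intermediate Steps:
Pow(Add(Function('M')(Function('L')(13)), -369), Rational(1, 2)) = Pow(Add(-7, -369), Rational(1, 2)) = Pow(-376, Rational(1, 2)) = Mul(2, I, Pow(94, Rational(1, 2)))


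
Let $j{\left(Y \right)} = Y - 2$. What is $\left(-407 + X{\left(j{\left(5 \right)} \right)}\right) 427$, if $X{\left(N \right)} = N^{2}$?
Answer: $-169946$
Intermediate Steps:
$j{\left(Y \right)} = -2 + Y$
$\left(-407 + X{\left(j{\left(5 \right)} \right)}\right) 427 = \left(-407 + \left(-2 + 5\right)^{2}\right) 427 = \left(-407 + 3^{2}\right) 427 = \left(-407 + 9\right) 427 = \left(-398\right) 427 = -169946$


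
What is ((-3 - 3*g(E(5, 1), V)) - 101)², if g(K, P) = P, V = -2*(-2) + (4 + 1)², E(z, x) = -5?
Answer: 36481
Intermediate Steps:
V = 29 (V = 4 + 5² = 4 + 25 = 29)
((-3 - 3*g(E(5, 1), V)) - 101)² = ((-3 - 3*29) - 101)² = ((-3 - 87) - 101)² = (-90 - 101)² = (-191)² = 36481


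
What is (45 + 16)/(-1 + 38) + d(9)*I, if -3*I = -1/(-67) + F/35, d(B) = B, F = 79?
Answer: -448363/86765 ≈ -5.1676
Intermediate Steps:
I = -1776/2345 (I = -(-1/(-67) + 79/35)/3 = -(-1*(-1/67) + 79*(1/35))/3 = -(1/67 + 79/35)/3 = -⅓*5328/2345 = -1776/2345 ≈ -0.75736)
(45 + 16)/(-1 + 38) + d(9)*I = (45 + 16)/(-1 + 38) + 9*(-1776/2345) = 61/37 - 15984/2345 = -448363/86765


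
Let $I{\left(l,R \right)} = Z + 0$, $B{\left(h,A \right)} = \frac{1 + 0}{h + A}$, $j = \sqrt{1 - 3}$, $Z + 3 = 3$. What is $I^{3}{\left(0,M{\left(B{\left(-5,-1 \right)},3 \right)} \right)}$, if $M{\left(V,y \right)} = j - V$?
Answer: $0$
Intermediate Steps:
$Z = 0$ ($Z = -3 + 3 = 0$)
$j = i \sqrt{2}$ ($j = \sqrt{-2} = i \sqrt{2} \approx 1.4142 i$)
$B{\left(h,A \right)} = \frac{1}{A + h}$ ($B{\left(h,A \right)} = 1 \frac{1}{A + h} = \frac{1}{A + h}$)
$M{\left(V,y \right)} = - V + i \sqrt{2}$ ($M{\left(V,y \right)} = i \sqrt{2} - V = - V + i \sqrt{2}$)
$I{\left(l,R \right)} = 0$ ($I{\left(l,R \right)} = 0 + 0 = 0$)
$I^{3}{\left(0,M{\left(B{\left(-5,-1 \right)},3 \right)} \right)} = 0^{3} = 0$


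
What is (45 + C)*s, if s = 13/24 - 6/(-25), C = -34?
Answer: 5159/600 ≈ 8.5983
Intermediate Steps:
s = 469/600 (s = 13*(1/24) - 6*(-1/25) = 13/24 + 6/25 = 469/600 ≈ 0.78167)
(45 + C)*s = (45 - 34)*(469/600) = 11*(469/600) = 5159/600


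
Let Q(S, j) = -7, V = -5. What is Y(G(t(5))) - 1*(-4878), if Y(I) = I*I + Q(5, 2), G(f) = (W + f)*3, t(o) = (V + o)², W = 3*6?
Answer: 7787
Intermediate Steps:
W = 18
t(o) = (-5 + o)²
G(f) = 54 + 3*f (G(f) = (18 + f)*3 = 54 + 3*f)
Y(I) = -7 + I² (Y(I) = I*I - 7 = I² - 7 = -7 + I²)
Y(G(t(5))) - 1*(-4878) = (-7 + (54 + 3*(-5 + 5)²)²) - 1*(-4878) = (-7 + (54 + 3*0²)²) + 4878 = (-7 + (54 + 3*0)²) + 4878 = (-7 + (54 + 0)²) + 4878 = (-7 + 54²) + 4878 = (-7 + 2916) + 4878 = 2909 + 4878 = 7787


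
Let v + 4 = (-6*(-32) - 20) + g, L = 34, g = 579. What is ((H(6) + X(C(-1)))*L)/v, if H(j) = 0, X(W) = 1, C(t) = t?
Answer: 34/747 ≈ 0.045515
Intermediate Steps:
v = 747 (v = -4 + ((-6*(-32) - 20) + 579) = -4 + ((192 - 20) + 579) = -4 + (172 + 579) = -4 + 751 = 747)
((H(6) + X(C(-1)))*L)/v = ((0 + 1)*34)/747 = (1*34)*(1/747) = 34*(1/747) = 34/747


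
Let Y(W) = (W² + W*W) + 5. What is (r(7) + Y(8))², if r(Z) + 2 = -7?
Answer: 15376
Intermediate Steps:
Y(W) = 5 + 2*W² (Y(W) = (W² + W²) + 5 = 2*W² + 5 = 5 + 2*W²)
r(Z) = -9 (r(Z) = -2 - 7 = -9)
(r(7) + Y(8))² = (-9 + (5 + 2*8²))² = (-9 + (5 + 2*64))² = (-9 + (5 + 128))² = (-9 + 133)² = 124² = 15376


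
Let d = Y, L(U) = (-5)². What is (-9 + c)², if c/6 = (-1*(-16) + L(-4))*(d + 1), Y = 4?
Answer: 1490841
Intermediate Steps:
L(U) = 25
d = 4
c = 1230 (c = 6*((-1*(-16) + 25)*(4 + 1)) = 6*((16 + 25)*5) = 6*(41*5) = 6*205 = 1230)
(-9 + c)² = (-9 + 1230)² = 1221² = 1490841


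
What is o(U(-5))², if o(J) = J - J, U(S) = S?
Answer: 0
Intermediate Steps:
o(J) = 0
o(U(-5))² = 0² = 0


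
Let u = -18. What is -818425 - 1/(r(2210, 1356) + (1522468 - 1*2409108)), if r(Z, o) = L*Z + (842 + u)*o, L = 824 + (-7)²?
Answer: -1767825826451/2160034 ≈ -8.1843e+5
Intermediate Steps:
L = 873 (L = 824 + 49 = 873)
r(Z, o) = 824*o + 873*Z (r(Z, o) = 873*Z + (842 - 18)*o = 873*Z + 824*o = 824*o + 873*Z)
-818425 - 1/(r(2210, 1356) + (1522468 - 1*2409108)) = -818425 - 1/((824*1356 + 873*2210) + (1522468 - 1*2409108)) = -818425 - 1/((1117344 + 1929330) + (1522468 - 2409108)) = -818425 - 1/(3046674 - 886640) = -818425 - 1/2160034 = -1767825826451/2160034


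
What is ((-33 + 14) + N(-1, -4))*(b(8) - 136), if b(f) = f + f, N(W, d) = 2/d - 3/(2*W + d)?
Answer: 2280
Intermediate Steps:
N(W, d) = -3/(d + 2*W) + 2/d (N(W, d) = 2/d - 3/(d + 2*W) = -3/(d + 2*W) + 2/d)
b(f) = 2*f
((-33 + 14) + N(-1, -4))*(b(8) - 136) = ((-33 + 14) + (-1*(-4) + 4*(-1))/((-4)*(-4 + 2*(-1))))*(2*8 - 136) = (-19 - (4 - 4)/(4*(-4 - 2)))*(16 - 136) = (-19 - ¼*0/(-6))*(-120) = (-19 - ¼*(-⅙)*0)*(-120) = (-19 + 0)*(-120) = -19*(-120) = 2280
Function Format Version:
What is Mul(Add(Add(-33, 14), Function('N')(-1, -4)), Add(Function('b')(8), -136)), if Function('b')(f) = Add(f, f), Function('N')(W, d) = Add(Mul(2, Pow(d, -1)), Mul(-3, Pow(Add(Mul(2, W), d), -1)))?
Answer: 2280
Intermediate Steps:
Function('N')(W, d) = Add(Mul(-3, Pow(Add(d, Mul(2, W)), -1)), Mul(2, Pow(d, -1))) (Function('N')(W, d) = Add(Mul(2, Pow(d, -1)), Mul(-3, Pow(Add(d, Mul(2, W)), -1))) = Add(Mul(-3, Pow(Add(d, Mul(2, W)), -1)), Mul(2, Pow(d, -1))))
Function('b')(f) = Mul(2, f)
Mul(Add(Add(-33, 14), Function('N')(-1, -4)), Add(Function('b')(8), -136)) = Mul(Add(Add(-33, 14), Mul(Pow(-4, -1), Pow(Add(-4, Mul(2, -1)), -1), Add(Mul(-1, -4), Mul(4, -1)))), Add(Mul(2, 8), -136)) = Mul(Add(-19, Mul(Rational(-1, 4), Pow(Add(-4, -2), -1), Add(4, -4))), Add(16, -136)) = Mul(Add(-19, Mul(Rational(-1, 4), Pow(-6, -1), 0)), -120) = Mul(Add(-19, Mul(Rational(-1, 4), Rational(-1, 6), 0)), -120) = Mul(Add(-19, 0), -120) = Mul(-19, -120) = 2280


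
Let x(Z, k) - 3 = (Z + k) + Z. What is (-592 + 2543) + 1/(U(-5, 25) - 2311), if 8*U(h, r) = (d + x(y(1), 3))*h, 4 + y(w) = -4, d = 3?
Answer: 36001795/18453 ≈ 1951.0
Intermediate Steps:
y(w) = -8 (y(w) = -4 - 4 = -8)
x(Z, k) = 3 + k + 2*Z (x(Z, k) = 3 + ((Z + k) + Z) = 3 + (k + 2*Z) = 3 + k + 2*Z)
U(h, r) = -7*h/8 (U(h, r) = ((3 + (3 + 3 + 2*(-8)))*h)/8 = ((3 + (3 + 3 - 16))*h)/8 = ((3 - 10)*h)/8 = (-7*h)/8 = -7*h/8)
(-592 + 2543) + 1/(U(-5, 25) - 2311) = (-592 + 2543) + 1/(-7/8*(-5) - 2311) = 1951 + 1/(35/8 - 2311) = 1951 + 1/(-18453/8) = 1951 - 8/18453 = 36001795/18453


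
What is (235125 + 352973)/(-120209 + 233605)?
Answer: 294049/56698 ≈ 5.1862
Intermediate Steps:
(235125 + 352973)/(-120209 + 233605) = 588098/113396 = 588098*(1/113396) = 294049/56698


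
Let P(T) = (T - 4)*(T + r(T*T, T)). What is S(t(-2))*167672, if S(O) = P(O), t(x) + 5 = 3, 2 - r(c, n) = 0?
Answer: 0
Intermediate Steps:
r(c, n) = 2 (r(c, n) = 2 - 1*0 = 2 + 0 = 2)
P(T) = (-4 + T)*(2 + T) (P(T) = (T - 4)*(T + 2) = (-4 + T)*(2 + T))
t(x) = -2 (t(x) = -5 + 3 = -2)
S(O) = -8 + O**2 - 2*O
S(t(-2))*167672 = (-8 + (-2)**2 - 2*(-2))*167672 = (-8 + 4 + 4)*167672 = 0*167672 = 0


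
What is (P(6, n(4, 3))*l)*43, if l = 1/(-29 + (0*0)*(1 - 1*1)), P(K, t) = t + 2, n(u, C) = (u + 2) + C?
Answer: -473/29 ≈ -16.310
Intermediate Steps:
n(u, C) = 2 + C + u (n(u, C) = (2 + u) + C = 2 + C + u)
P(K, t) = 2 + t
l = -1/29 (l = 1/(-29 + 0*(1 - 1)) = 1/(-29 + 0*0) = 1/(-29 + 0) = 1/(-29) = -1/29 ≈ -0.034483)
(P(6, n(4, 3))*l)*43 = ((2 + (2 + 3 + 4))*(-1/29))*43 = ((2 + 9)*(-1/29))*43 = (11*(-1/29))*43 = -11/29*43 = -473/29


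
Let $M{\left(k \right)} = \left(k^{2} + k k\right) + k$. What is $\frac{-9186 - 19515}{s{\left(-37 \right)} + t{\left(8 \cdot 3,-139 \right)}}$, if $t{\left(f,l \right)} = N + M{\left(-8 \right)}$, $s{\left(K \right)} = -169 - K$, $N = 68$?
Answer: $- \frac{28701}{56} \approx -512.52$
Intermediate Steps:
$M{\left(k \right)} = k + 2 k^{2}$ ($M{\left(k \right)} = \left(k^{2} + k^{2}\right) + k = 2 k^{2} + k = k + 2 k^{2}$)
$t{\left(f,l \right)} = 188$ ($t{\left(f,l \right)} = 68 - 8 \left(1 + 2 \left(-8\right)\right) = 68 - 8 \left(1 - 16\right) = 68 - -120 = 68 + 120 = 188$)
$\frac{-9186 - 19515}{s{\left(-37 \right)} + t{\left(8 \cdot 3,-139 \right)}} = \frac{-9186 - 19515}{\left(-169 - -37\right) + 188} = - \frac{28701}{\left(-169 + 37\right) + 188} = - \frac{28701}{-132 + 188} = - \frac{28701}{56}$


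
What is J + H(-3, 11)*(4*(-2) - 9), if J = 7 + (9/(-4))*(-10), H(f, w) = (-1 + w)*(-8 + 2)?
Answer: 2099/2 ≈ 1049.5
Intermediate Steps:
H(f, w) = 6 - 6*w (H(f, w) = (-1 + w)*(-6) = 6 - 6*w)
J = 59/2 (J = 7 + (9*(-¼))*(-10) = 7 - 9/4*(-10) = 7 + 45/2 = 59/2 ≈ 29.500)
J + H(-3, 11)*(4*(-2) - 9) = 59/2 + (6 - 6*11)*(4*(-2) - 9) = 59/2 + (6 - 66)*(-8 - 9) = 59/2 - 60*(-17) = 59/2 + 1020 = 2099/2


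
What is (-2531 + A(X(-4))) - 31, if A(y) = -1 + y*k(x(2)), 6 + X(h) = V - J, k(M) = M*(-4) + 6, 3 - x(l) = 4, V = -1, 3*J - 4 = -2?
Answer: -7919/3 ≈ -2639.7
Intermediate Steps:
J = 2/3 (J = 4/3 + (1/3)*(-2) = 4/3 - 2/3 = 2/3 ≈ 0.66667)
x(l) = -1 (x(l) = 3 - 1*4 = 3 - 4 = -1)
k(M) = 6 - 4*M (k(M) = -4*M + 6 = 6 - 4*M)
X(h) = -23/3 (X(h) = -6 + (-1 - 1*2/3) = -6 + (-1 - 2/3) = -6 - 5/3 = -23/3)
A(y) = -1 + 10*y (A(y) = -1 + y*(6 - 4*(-1)) = -1 + y*(6 + 4) = -1 + y*10 = -1 + 10*y)
(-2531 + A(X(-4))) - 31 = (-2531 + (-1 + 10*(-23/3))) - 31 = (-2531 + (-1 - 230/3)) - 31 = (-2531 - 233/3) - 31 = -7826/3 - 31 = -7919/3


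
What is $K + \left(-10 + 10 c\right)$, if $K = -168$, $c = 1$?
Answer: $-168$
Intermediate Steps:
$K + \left(-10 + 10 c\right) = -168 + \left(-10 + 10 \cdot 1\right) = -168 + \left(-10 + 10\right) = -168 + 0 = -168$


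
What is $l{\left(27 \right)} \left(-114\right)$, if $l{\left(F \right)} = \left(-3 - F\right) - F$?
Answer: $6498$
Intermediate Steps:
$l{\left(F \right)} = -3 - 2 F$
$l{\left(27 \right)} \left(-114\right) = \left(-3 - 54\right) \left(-114\right) = \left(-57\right) \left(-114\right) = 6498$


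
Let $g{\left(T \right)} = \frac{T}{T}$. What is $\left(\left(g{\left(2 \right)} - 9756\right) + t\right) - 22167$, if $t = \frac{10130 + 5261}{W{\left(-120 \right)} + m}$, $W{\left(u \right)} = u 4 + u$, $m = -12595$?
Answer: $- \frac{421226181}{13195} \approx -31923.0$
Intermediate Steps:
$g{\left(T \right)} = 1$
$W{\left(u \right)} = 5 u$ ($W{\left(u \right)} = 4 u + u = 5 u$)
$t = - \frac{15391}{13195}$ ($t = \frac{10130 + 5261}{5 \left(-120\right) - 12595} = \frac{15391}{-600 - 12595} = \frac{15391}{-13195} = 15391 \left(- \frac{1}{13195}\right) = - \frac{15391}{13195} \approx -1.1664$)
$\left(\left(g{\left(2 \right)} - 9756\right) + t\right) - 22167 = \left(\left(1 - 9756\right) - \frac{15391}{13195}\right) - 22167 = \left(-9755 - \frac{15391}{13195}\right) - 22167 = - \frac{128732616}{13195} - 22167 = - \frac{421226181}{13195}$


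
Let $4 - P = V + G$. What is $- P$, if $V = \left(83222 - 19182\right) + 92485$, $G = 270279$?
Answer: $426800$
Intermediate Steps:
$V = 156525$ ($V = 64040 + 92485 = 156525$)
$P = -426800$ ($P = 4 - \left(156525 + 270279\right) = 4 - 426804 = -426800$)
$- P = \left(-1\right) \left(-426800\right) = 426800$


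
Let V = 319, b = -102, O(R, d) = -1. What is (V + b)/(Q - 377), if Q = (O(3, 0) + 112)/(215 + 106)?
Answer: -23219/40302 ≈ -0.57613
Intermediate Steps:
Q = 37/107 (Q = (-1 + 112)/(215 + 106) = 111/321 = 111*(1/321) = 37/107 ≈ 0.34579)
(V + b)/(Q - 377) = (319 - 102)/(37/107 - 377) = 217/(-40302/107) = 217*(-107/40302) = -23219/40302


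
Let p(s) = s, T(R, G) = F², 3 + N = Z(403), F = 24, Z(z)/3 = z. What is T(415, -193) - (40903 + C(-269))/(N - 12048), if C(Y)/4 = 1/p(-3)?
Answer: 18857681/32526 ≈ 579.77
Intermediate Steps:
Z(z) = 3*z
N = 1206 (N = -3 + 3*403 = -3 + 1209 = 1206)
T(R, G) = 576 (T(R, G) = 24² = 576)
C(Y) = -4/3 (C(Y) = 4/(-3) = 4*(-⅓) = -4/3)
T(415, -193) - (40903 + C(-269))/(N - 12048) = 576 - (40903 - 4/3)/(1206 - 12048) = 576 - 122705/(3*(-10842)) = 576 - 122705*(-1)/(3*10842) = 576 - 1*(-122705/32526) = 576 + 122705/32526 = 18857681/32526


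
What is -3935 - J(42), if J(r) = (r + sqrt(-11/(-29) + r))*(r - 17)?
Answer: -4985 - 25*sqrt(35641)/29 ≈ -5147.8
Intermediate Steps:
J(r) = (-17 + r)*(r + sqrt(11/29 + r)) (J(r) = (r + sqrt(-11*(-1/29) + r))*(-17 + r) = (r + sqrt(11/29 + r))*(-17 + r) = (-17 + r)*(r + sqrt(11/29 + r)))
-3935 - J(42) = -3935 - (42**2 - 17*42 - 17*sqrt(319 + 841*42)/29 + (1/29)*42*sqrt(319 + 841*42)) = -3935 - (1764 - 714 - 17*sqrt(319 + 35322)/29 + (1/29)*42*sqrt(319 + 35322)) = -3935 - (1764 - 714 - 17*sqrt(35641)/29 + (1/29)*42*sqrt(35641)) = -3935 - (1764 - 714 - 17*sqrt(35641)/29 + 42*sqrt(35641)/29) = -3935 - (1050 + 25*sqrt(35641)/29) = -3935 + (-1050 - 25*sqrt(35641)/29) = -4985 - 25*sqrt(35641)/29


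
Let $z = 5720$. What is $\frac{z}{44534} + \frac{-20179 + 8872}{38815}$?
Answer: $- \frac{20108867}{123470515} \approx -0.16286$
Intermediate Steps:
$\frac{z}{44534} + \frac{-20179 + 8872}{38815} = \frac{5720}{44534} + \frac{-20179 + 8872}{38815} = 5720 \cdot \frac{1}{44534} - \frac{11307}{38815} = \frac{2860}{22267} - \frac{11307}{38815} = - \frac{20108867}{123470515}$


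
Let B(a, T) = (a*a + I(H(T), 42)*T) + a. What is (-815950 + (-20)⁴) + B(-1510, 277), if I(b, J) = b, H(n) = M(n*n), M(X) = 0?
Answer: 1622640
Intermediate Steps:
H(n) = 0
B(a, T) = a + a² (B(a, T) = (a*a + 0*T) + a = (a² + 0) + a = a² + a = a + a²)
(-815950 + (-20)⁴) + B(-1510, 277) = (-815950 + (-20)⁴) - 1510*(1 - 1510) = (-815950 + 160000) - 1510*(-1509) = -655950 + 2278590 = 1622640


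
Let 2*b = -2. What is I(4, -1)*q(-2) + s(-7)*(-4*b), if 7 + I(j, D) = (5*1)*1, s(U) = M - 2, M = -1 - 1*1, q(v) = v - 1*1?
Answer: -10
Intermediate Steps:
b = -1 (b = (½)*(-2) = -1)
q(v) = -1 + v (q(v) = v - 1 = -1 + v)
M = -2 (M = -1 - 1 = -2)
s(U) = -4 (s(U) = -2 - 2 = -4)
I(j, D) = -2 (I(j, D) = -7 + (5*1)*1 = -7 + 5*1 = -7 + 5 = -2)
I(4, -1)*q(-2) + s(-7)*(-4*b) = -2*(-1 - 2) - (-16)*(-1) = -2*(-3) - 4*4 = 6 - 16 = -10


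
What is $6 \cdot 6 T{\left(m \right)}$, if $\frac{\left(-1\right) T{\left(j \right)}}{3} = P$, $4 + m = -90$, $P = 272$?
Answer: $-29376$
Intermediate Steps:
$m = -94$ ($m = -4 - 90 = -94$)
$T{\left(j \right)} = -816$ ($T{\left(j \right)} = \left(-3\right) 272 = -816$)
$6 \cdot 6 T{\left(m \right)} = 6 \cdot 6 \left(-816\right) = 36 \left(-816\right) = -29376$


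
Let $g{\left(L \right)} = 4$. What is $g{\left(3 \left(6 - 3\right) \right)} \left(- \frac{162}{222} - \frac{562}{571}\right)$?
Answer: $- \frac{144844}{21127} \approx -6.8559$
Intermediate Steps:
$g{\left(3 \left(6 - 3\right) \right)} \left(- \frac{162}{222} - \frac{562}{571}\right) = 4 \left(- \frac{162}{222} - \frac{562}{571}\right) = 4 \left(\left(-162\right) \frac{1}{222} - \frac{562}{571}\right) = 4 \left(- \frac{27}{37} - \frac{562}{571}\right) = 4 \left(- \frac{36211}{21127}\right) = - \frac{144844}{21127}$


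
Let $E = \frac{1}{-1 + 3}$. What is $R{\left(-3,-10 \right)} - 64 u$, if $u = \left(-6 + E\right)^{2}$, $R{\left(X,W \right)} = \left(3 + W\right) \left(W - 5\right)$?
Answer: $-1831$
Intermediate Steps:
$E = \frac{1}{2} \approx 0.5$
$R{\left(X,W \right)} = \left(-5 + W\right) \left(3 + W\right)$ ($R{\left(X,W \right)} = \left(3 + W\right) \left(-5 + W\right) = \left(-5 + W\right) \left(3 + W\right)$)
$u = \frac{121}{4}$ ($u = \left(-6 + \frac{1}{2}\right)^{2} = \left(- \frac{11}{2}\right)^{2} = \frac{121}{4} \approx 30.25$)
$R{\left(-3,-10 \right)} - 64 u = \left(-15 + \left(-10\right)^{2} - -20\right) - 1936 = \left(-15 + 100 + 20\right) - 1936 = 105 - 1936 = -1831$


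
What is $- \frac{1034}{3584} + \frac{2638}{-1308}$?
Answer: $- \frac{1350883}{585984} \approx -2.3053$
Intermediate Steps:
$- \frac{1034}{3584} + \frac{2638}{-1308} = \left(-1034\right) \frac{1}{3584} + 2638 \left(- \frac{1}{1308}\right) = - \frac{517}{1792} - \frac{1319}{654} = - \frac{1350883}{585984}$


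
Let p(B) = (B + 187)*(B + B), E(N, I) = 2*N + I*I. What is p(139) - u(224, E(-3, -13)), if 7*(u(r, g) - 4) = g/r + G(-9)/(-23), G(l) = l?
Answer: 3268258171/36064 ≈ 90624.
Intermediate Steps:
E(N, I) = I**2 + 2*N (E(N, I) = 2*N + I**2 = I**2 + 2*N)
p(B) = 2*B*(187 + B) (p(B) = (187 + B)*(2*B) = 2*B*(187 + B))
u(r, g) = 653/161 + g/(7*r) (u(r, g) = 4 + (g/r - 9/(-23))/7 = 4 + (g/r - 9*(-1/23))/7 = 4 + (g/r + 9/23)/7 = 4 + (9/23 + g/r)/7 = 4 + (9/161 + g/(7*r)) = 653/161 + g/(7*r))
p(139) - u(224, E(-3, -13)) = 2*139*(187 + 139) - (653/161 + (1/7)*((-13)**2 + 2*(-3))/224) = 2*139*326 - (653/161 + (1/7)*(169 - 6)*(1/224)) = 90628 - (653/161 + (1/7)*163*(1/224)) = 90628 - (653/161 + 163/1568) = 90628 - 1*150021/36064 = 90628 - 150021/36064 = 3268258171/36064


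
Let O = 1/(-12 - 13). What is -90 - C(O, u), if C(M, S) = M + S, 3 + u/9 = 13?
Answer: -4499/25 ≈ -179.96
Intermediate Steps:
u = 90 (u = -27 + 9*13 = -27 + 117 = 90)
O = -1/25 (O = 1/(-25) = -1/25 ≈ -0.040000)
-90 - C(O, u) = -90 - (-1/25 + 90) = -90 - 1*2249/25 = -90 - 2249/25 = -4499/25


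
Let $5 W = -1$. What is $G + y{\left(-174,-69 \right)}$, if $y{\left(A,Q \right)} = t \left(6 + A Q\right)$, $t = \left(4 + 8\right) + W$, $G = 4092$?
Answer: $\frac{729168}{5} \approx 1.4583 \cdot 10^{5}$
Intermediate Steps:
$W = - \frac{1}{5}$ ($W = \frac{1}{5} \left(-1\right) = - \frac{1}{5} \approx -0.2$)
$t = \frac{59}{5}$ ($t = \left(4 + 8\right) - \frac{1}{5} = 12 - \frac{1}{5} = \frac{59}{5} \approx 11.8$)
$y{\left(A,Q \right)} = \frac{354}{5} + \frac{59 A Q}{5}$ ($y{\left(A,Q \right)} = \frac{59 \left(6 + A Q\right)}{5} = \frac{354}{5} + \frac{59 A Q}{5}$)
$G + y{\left(-174,-69 \right)} = 4092 + \left(\frac{354}{5} + \frac{59}{5} \left(-174\right) \left(-69\right)\right) = 4092 + \left(\frac{354}{5} + \frac{708354}{5}\right) = 4092 + \frac{708708}{5} = \frac{729168}{5}$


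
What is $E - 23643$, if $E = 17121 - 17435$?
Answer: $-23957$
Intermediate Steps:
$E = -314$
$E - 23643 = -314 - 23643 = -23957$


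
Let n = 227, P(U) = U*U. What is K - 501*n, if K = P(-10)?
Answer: -113627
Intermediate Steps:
P(U) = U²
K = 100 (K = (-10)² = 100)
K - 501*n = 100 - 501*227 = 100 - 113727 = -113627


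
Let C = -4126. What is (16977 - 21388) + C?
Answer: -8537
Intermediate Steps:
(16977 - 21388) + C = (16977 - 21388) - 4126 = -4411 - 4126 = -8537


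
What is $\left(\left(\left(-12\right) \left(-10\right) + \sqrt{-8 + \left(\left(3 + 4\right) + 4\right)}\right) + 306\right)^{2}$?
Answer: $\left(426 + \sqrt{3}\right)^{2} \approx 1.8295 \cdot 10^{5}$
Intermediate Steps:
$\left(\left(\left(-12\right) \left(-10\right) + \sqrt{-8 + \left(\left(3 + 4\right) + 4\right)}\right) + 306\right)^{2} = \left(\left(120 + \sqrt{-8 + \left(7 + 4\right)}\right) + 306\right)^{2} = \left(\left(120 + \sqrt{-8 + 11}\right) + 306\right)^{2} = \left(\left(120 + \sqrt{3}\right) + 306\right)^{2} = \left(426 + \sqrt{3}\right)^{2}$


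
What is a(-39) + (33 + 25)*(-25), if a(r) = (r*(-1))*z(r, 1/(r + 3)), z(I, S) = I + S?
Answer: -35665/12 ≈ -2972.1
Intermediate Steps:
a(r) = -r*(r + 1/(3 + r)) (a(r) = (r*(-1))*(r + 1/(r + 3)) = (-r)*(r + 1/(3 + r)) = -r*(r + 1/(3 + r)))
a(-39) + (33 + 25)*(-25) = -1*(-39)*(1 - 39*(3 - 39))/(3 - 39) + (33 + 25)*(-25) = -1*(-39)*(1 - 39*(-36))/(-36) + 58*(-25) = -1*(-39)*(-1/36)*(1 + 1404) - 1450 = -1*(-39)*(-1/36)*1405 - 1450 = -18265/12 - 1450 = -35665/12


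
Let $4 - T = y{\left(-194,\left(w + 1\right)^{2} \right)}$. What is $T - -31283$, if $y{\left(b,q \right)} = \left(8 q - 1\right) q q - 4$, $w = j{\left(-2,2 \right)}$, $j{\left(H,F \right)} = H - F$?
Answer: $25540$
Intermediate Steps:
$w = -4$ ($w = -2 - 2 = -4$)
$y{\left(b,q \right)} = -4 + q^{2} \left(-1 + 8 q\right)$ ($y{\left(b,q \right)} = \left(-1 + 8 q\right) q^{2} - 4 = q^{2} \left(-1 + 8 q\right) - 4 = -4 + q^{2} \left(-1 + 8 q\right)$)
$T = -5743$ ($T = 4 - \left(-4 - \left(\left(-4 + 1\right)^{2}\right)^{2} + 8 \left(\left(-4 + 1\right)^{2}\right)^{3}\right) = 4 - \left(-4 - \left(\left(-3\right)^{2}\right)^{2} + 8 \left(\left(-3\right)^{2}\right)^{3}\right) = 4 - \left(-4 - 9^{2} + 8 \cdot 9^{3}\right) = 4 - \left(-4 - 81 + 8 \cdot 729\right) = 4 - \left(-4 - 81 + 5832\right) = 4 - 5747 = -5743$)
$T - -31283 = -5743 - -31283 = -5743 + 31283 = 25540$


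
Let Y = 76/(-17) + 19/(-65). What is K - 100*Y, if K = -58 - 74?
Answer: 76088/221 ≈ 344.29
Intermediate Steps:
K = -132
Y = -5263/1105 (Y = 76*(-1/17) + 19*(-1/65) = -76/17 - 19/65 = -5263/1105 ≈ -4.7629)
K - 100*Y = -132 - 100*(-5263/1105) = -132 + 105260/221 = 76088/221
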